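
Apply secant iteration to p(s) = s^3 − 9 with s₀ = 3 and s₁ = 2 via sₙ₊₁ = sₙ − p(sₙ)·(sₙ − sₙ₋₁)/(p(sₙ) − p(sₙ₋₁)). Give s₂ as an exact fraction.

39/19

p(3) = 18, p(2) = −1. s₂ = 2 − (−1)·(2 − 3)/((−1) − 18) = 39/19.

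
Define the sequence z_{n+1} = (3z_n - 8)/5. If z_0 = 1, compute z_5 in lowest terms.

z_1 = (3·1 - 8)/5 = -1.
z_2 = (3·(-1) - 8)/5 = -11/5.
z_3 = (3·(-11/5) - 8)/5 = -73/25.
z_4 = (3·(-73/25) - 8)/5 = -419/125.
z_5 = (3·(-419/125) - 8)/5 = -2257/625.

-2257/625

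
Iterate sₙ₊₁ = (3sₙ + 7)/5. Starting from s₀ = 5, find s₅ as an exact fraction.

s₁ = (3·5 + 7)/5 = 22/5.
s₂ = (3·(22/5) + 7)/5 = 101/25.
s₃ = (3·(101/25) + 7)/5 = 478/125.
s₄ = (3·(478/125) + 7)/5 = 2309/625.
s₅ = (3·(2309/625) + 7)/5 = 11302/3125.

11302/3125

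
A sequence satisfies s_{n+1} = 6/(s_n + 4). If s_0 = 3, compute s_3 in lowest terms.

s_1 = 6/(3 + 4) = 6/7.
s_2 = 6/(6/7 + 4) = 21/17.
s_3 = 6/(21/17 + 4) = 102/89.

102/89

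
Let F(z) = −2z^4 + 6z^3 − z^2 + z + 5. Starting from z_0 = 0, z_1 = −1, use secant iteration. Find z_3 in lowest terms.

F(0) = 5, F(−1) = −5. z_2 = (−1) − (−5)·((−1) − 0)/((−5) − 5) = −1/2.
F(−1) = −5, F(−1/2) = 27/8. z_3 = (−1/2) − (27/8)·((−1/2) − (−1))/((27/8) − (−5)) = −47/67.

−47/67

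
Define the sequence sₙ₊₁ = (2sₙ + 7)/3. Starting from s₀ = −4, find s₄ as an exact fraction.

391/81

s₁ = (2·(−4) + 7)/3 = −1/3.
s₂ = (2·(−1/3) + 7)/3 = 19/9.
s₃ = (2·(19/9) + 7)/3 = 101/27.
s₄ = (2·(101/27) + 7)/3 = 391/81.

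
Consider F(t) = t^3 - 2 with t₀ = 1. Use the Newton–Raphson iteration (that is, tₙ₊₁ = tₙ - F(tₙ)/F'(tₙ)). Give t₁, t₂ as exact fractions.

t₁ = 4/3, t₂ = 91/72

F'(t) = 3t^2.
F(1) = -1, F'(1) = 3, so t₁ = 1 - (-1)/3 = 4/3.
F(4/3) = 10/27, F'(4/3) = 16/3, so t₂ = (4/3) - (10/27)/(16/3) = 91/72.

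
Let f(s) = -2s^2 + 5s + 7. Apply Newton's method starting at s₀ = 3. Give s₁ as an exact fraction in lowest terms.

f'(s) = -4s + 5.
f(3) = 4, f'(3) = -7, so s₁ = 3 - 4/(-7) = 25/7.

25/7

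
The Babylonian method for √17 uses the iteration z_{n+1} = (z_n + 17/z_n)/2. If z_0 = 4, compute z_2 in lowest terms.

z_1 = (4 + 17/4)/2 = 33/8.
z_2 = (33/8 + 17/(33/8))/2 = 2177/528.

2177/528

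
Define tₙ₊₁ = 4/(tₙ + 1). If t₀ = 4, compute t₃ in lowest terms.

36/29

t₁ = 4/(4 + 1) = 4/5.
t₂ = 4/(4/5 + 1) = 20/9.
t₃ = 4/(20/9 + 1) = 36/29.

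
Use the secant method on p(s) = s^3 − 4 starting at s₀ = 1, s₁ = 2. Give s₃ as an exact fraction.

p(1) = −3, p(2) = 4. s₂ = 2 − 4·(2 − 1)/(4 − (−3)) = 10/7.
p(2) = 4, p(10/7) = −372/343. s₃ = (10/7) − (−372/343)·((10/7) − 2)/((−372/343) − 4) = 169/109.

169/109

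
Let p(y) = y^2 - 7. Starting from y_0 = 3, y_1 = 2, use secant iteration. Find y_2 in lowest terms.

p(3) = 2, p(2) = -3. y_2 = 2 - (-3)·(2 - 3)/((-3) - 2) = 13/5.

13/5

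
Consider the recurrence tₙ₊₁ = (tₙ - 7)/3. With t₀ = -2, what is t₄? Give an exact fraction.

t₁ = ((-2) - 7)/3 = -3.
t₂ = ((-3) - 7)/3 = -10/3.
t₃ = ((-10/3) - 7)/3 = -31/9.
t₄ = ((-31/9) - 7)/3 = -94/27.

-94/27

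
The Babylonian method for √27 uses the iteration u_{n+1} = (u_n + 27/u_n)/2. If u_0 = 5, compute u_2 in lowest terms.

1351/260

u_1 = (5 + 27/5)/2 = 26/5.
u_2 = (26/5 + 27/(26/5))/2 = 1351/260.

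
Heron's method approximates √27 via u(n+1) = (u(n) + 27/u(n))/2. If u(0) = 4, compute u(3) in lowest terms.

25575217/4921952

u(1) = (4 + 27/4)/2 = 43/8.
u(2) = (43/8 + 27/(43/8))/2 = 3577/688.
u(3) = (3577/688 + 27/(3577/688))/2 = 25575217/4921952.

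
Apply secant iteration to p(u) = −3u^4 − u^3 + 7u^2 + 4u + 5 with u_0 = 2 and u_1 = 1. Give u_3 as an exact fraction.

4387/1471

p(2) = −15, p(1) = 12. u_2 = 1 − 12·(1 − 2)/(12 − (−15)) = 13/9.
p(1) = 12, p(13/9) = 20360/2187. u_3 = (13/9) − (20360/2187)·((13/9) − 1)/((20360/2187) − 12) = 4387/1471.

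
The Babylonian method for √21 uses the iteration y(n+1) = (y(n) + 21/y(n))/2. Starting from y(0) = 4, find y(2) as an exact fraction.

2713/592

y(1) = (4 + 21/4)/2 = 37/8.
y(2) = (37/8 + 21/(37/8))/2 = 2713/592.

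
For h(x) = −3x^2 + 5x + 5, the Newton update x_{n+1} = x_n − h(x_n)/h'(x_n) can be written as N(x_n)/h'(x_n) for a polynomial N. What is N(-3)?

−32

h'(x) = −6x + 5.
N(x) = x·h'(x) − h(x) = x·(−6x + 5) − (−3x^2 + 5x + 5) = −3x^2 − 5.
N(-3) = −32.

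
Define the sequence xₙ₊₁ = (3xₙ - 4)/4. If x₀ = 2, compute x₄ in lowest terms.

-269/128

x₁ = (3·2 - 4)/4 = 1/2.
x₂ = (3·(1/2) - 4)/4 = -5/8.
x₃ = (3·(-5/8) - 4)/4 = -47/32.
x₄ = (3·(-47/32) - 4)/4 = -269/128.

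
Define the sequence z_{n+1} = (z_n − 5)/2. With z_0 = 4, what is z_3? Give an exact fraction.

z_1 = (4 − 5)/2 = −1/2.
z_2 = ((−1/2) − 5)/2 = −11/4.
z_3 = ((−11/4) − 5)/2 = −31/8.

−31/8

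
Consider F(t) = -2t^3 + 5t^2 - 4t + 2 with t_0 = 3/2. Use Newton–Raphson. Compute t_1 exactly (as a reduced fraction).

F'(t) = -6t^2 + 10t - 4.
F(3/2) = 1/2, F'(3/2) = -5/2, so t_1 = (3/2) - (1/2)/(-5/2) = 17/10.

17/10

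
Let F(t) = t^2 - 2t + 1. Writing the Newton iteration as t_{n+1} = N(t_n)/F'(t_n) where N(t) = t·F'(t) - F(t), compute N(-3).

8

F'(t) = 2t - 2.
N(t) = t·F'(t) - F(t) = t·(2t - 2) - (t^2 - 2t + 1) = t^2 - 1.
N(-3) = 8.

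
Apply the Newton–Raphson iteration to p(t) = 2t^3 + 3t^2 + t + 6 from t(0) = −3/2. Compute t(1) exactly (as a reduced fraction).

p'(t) = 6t^2 + 6t + 1.
p(−3/2) = 9/2, p'(−3/2) = 11/2, so t(1) = (−3/2) − (9/2)/(11/2) = −51/22.

−51/22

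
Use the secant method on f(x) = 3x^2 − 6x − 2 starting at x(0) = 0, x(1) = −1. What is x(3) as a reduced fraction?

f(0) = −2, f(−1) = 7. x(2) = (−1) − 7·((−1) − 0)/(7 − (−2)) = −2/9.
f(−1) = 7, f(−2/9) = −14/27. x(3) = (−2/9) − (−14/27)·((−2/9) − (−1))/((−14/27) − 7) = −8/29.

−8/29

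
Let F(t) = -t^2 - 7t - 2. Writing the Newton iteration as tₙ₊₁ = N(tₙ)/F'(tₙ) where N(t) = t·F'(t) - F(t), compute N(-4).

-14

F'(t) = -2t - 7.
N(t) = t·F'(t) - F(t) = t·(-2t - 7) - (-t^2 - 7t - 2) = -t^2 + 2.
N(-4) = -14.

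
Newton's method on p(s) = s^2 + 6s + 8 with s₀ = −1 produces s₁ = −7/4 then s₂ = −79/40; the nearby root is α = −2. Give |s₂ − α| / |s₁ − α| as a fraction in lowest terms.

1/10

s₁ − α = −7/4 − (−2) = −7/4 + 2 = 1/4, so |s₁ − α| = 1/4.
s₂ − α = −79/40 − (−2) = −79/40 + 2 = 1/40, so |s₂ − α| = 1/40.
Ratio = (1/40) / (1/4) = 1/10.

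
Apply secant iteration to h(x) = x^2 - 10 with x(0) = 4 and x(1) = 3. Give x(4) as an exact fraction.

h(4) = 6, h(3) = -1. x(2) = 3 - (-1)·(3 - 4)/((-1) - 6) = 22/7.
h(3) = -1, h(22/7) = -6/49. x(3) = (22/7) - (-6/49)·((22/7) - 3)/((-6/49) - (-1)) = 136/43.
h(22/7) = -6/49, h(136/43) = 6/1849. x(4) = (136/43) - (6/1849)·((136/43) - (22/7))/((6/1849) - (-6/49)) = 3001/949.

3001/949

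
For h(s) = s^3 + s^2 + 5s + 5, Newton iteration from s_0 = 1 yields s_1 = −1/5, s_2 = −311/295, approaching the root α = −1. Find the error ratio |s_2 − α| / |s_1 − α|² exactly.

s_1 − α = −1/5 − (−1) = −1/5 + 1 = 4/5, so |s_1 − α| = 4/5.
s_2 − α = −311/295 − (−1) = −311/295 + 1 = −16/295, so |s_2 − α| = 16/295.
|s_1 − α|² = 16/25.
Ratio = (16/295) / (16/25) = 5/59.

5/59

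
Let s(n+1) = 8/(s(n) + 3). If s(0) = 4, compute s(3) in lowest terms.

232/143

s(1) = 8/(4 + 3) = 8/7.
s(2) = 8/(8/7 + 3) = 56/29.
s(3) = 8/(56/29 + 3) = 232/143.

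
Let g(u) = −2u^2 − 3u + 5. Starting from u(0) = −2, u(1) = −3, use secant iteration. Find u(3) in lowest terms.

g(−2) = 3, g(−3) = −4. u(2) = (−3) − (−4)·((−3) − (−2))/((−4) − 3) = −17/7.
g(−3) = −4, g(−17/7) = 24/49. u(3) = (−17/7) − (24/49)·((−17/7) − (−3))/((24/49) − (−4)) = −137/55.

−137/55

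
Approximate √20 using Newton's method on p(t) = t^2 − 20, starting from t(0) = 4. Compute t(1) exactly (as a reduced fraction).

9/2

p'(t) = 2t.
p(4) = −4, p'(4) = 8, so t(1) = 4 − (−4)/8 = 9/2.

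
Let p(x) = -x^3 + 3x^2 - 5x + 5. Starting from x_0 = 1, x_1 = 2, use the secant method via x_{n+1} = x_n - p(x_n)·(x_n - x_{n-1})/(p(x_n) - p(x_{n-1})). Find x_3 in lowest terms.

p(1) = 2, p(2) = -1. x_2 = 2 - (-1)·(2 - 1)/((-1) - 2) = 5/3.
p(2) = -1, p(5/3) = 10/27. x_3 = (5/3) - (10/27)·((5/3) - 2)/((10/27) - (-1)) = 65/37.

65/37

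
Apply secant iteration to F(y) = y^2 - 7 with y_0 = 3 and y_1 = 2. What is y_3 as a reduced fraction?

61/23

F(3) = 2, F(2) = -3. y_2 = 2 - (-3)·(2 - 3)/((-3) - 2) = 13/5.
F(2) = -3, F(13/5) = -6/25. y_3 = (13/5) - (-6/25)·((13/5) - 2)/((-6/25) - (-3)) = 61/23.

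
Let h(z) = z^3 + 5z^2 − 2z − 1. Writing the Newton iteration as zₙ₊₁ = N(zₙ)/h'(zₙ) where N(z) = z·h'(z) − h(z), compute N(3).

h'(z) = 3z^2 + 10z − 2.
N(z) = z·h'(z) − h(z) = z·(3z^2 + 10z − 2) − (z^3 + 5z^2 − 2z − 1) = 2z^3 + 5z^2 + 1.
N(3) = 100.

100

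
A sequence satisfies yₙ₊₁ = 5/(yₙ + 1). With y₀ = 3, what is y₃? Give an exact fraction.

y₁ = 5/(3 + 1) = 5/4.
y₂ = 5/(5/4 + 1) = 20/9.
y₃ = 5/(20/9 + 1) = 45/29.

45/29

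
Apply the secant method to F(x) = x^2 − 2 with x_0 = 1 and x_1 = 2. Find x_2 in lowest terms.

4/3

F(1) = −1, F(2) = 2. x_2 = 2 − 2·(2 − 1)/(2 − (−1)) = 4/3.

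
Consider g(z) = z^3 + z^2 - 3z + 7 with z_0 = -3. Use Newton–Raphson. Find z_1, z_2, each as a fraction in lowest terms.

g'(z) = 3z^2 + 2z - 3.
g(-3) = -2, g'(-3) = 18, so z_1 = (-3) - (-2)/18 = -26/9.
g(-26/9) = -71/729, g'(-26/9) = 439/27, so z_2 = (-26/9) - (-71/729)/(439/27) = -34171/11853.

z_1 = -26/9, z_2 = -34171/11853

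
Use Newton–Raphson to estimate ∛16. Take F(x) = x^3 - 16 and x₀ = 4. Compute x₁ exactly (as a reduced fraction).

F'(x) = 3x^2.
F(4) = 48, F'(4) = 48, so x₁ = 4 - 48/48 = 3.

3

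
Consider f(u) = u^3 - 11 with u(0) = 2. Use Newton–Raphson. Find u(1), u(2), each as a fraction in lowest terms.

u(1) = 9/4, u(2) = 1081/486

f'(u) = 3u^2.
f(2) = -3, f'(2) = 12, so u(1) = 2 - (-3)/12 = 9/4.
f(9/4) = 25/64, f'(9/4) = 243/16, so u(2) = (9/4) - (25/64)/(243/16) = 1081/486.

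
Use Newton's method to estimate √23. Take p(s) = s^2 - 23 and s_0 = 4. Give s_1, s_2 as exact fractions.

s_1 = 39/8, s_2 = 2993/624

p'(s) = 2s.
p(4) = -7, p'(4) = 8, so s_1 = 4 - (-7)/8 = 39/8.
p(39/8) = 49/64, p'(39/8) = 39/4, so s_2 = (39/8) - (49/64)/(39/4) = 2993/624.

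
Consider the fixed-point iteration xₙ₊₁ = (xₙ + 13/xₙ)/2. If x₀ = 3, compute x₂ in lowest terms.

119/33

x₁ = (3 + 13/3)/2 = 11/3.
x₂ = (11/3 + 13/(11/3))/2 = 119/33.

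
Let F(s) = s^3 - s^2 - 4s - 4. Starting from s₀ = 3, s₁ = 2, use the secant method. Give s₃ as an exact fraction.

79/27

F(3) = 2, F(2) = -8. s₂ = 2 - (-8)·(2 - 3)/((-8) - 2) = 14/5.
F(2) = -8, F(14/5) = -136/125. s₃ = (14/5) - (-136/125)·((14/5) - 2)/((-136/125) - (-8)) = 79/27.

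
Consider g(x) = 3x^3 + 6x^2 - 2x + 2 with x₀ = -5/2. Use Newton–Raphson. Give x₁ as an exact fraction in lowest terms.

-233/97

g'(x) = 9x^2 + 12x - 2.
g(-5/2) = -19/8, g'(-5/2) = 97/4, so x₁ = (-5/2) - (-19/8)/(97/4) = -233/97.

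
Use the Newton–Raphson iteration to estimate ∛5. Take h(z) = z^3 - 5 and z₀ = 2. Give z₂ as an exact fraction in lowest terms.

h'(z) = 3z^2.
h(2) = 3, h'(2) = 12, so z₁ = 2 - 3/12 = 7/4.
h(7/4) = 23/64, h'(7/4) = 147/16, so z₂ = (7/4) - (23/64)/(147/16) = 503/294.

503/294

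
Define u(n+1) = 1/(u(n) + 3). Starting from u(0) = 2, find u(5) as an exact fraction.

175/578

u(1) = 1/(2 + 3) = 1/5.
u(2) = 1/(1/5 + 3) = 5/16.
u(3) = 1/(5/16 + 3) = 16/53.
u(4) = 1/(16/53 + 3) = 53/175.
u(5) = 1/(53/175 + 3) = 175/578.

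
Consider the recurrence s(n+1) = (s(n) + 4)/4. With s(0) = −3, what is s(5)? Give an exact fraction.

s(1) = ((−3) + 4)/4 = 1/4.
s(2) = ((1/4) + 4)/4 = 17/16.
s(3) = ((17/16) + 4)/4 = 81/64.
s(4) = ((81/64) + 4)/4 = 337/256.
s(5) = ((337/256) + 4)/4 = 1361/1024.

1361/1024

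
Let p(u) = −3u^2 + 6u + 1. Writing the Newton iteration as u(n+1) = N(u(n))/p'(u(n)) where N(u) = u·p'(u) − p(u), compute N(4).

−49

p'(u) = −6u + 6.
N(u) = u·p'(u) − p(u) = u·(−6u + 6) − (−3u^2 + 6u + 1) = −3u^2 − 1.
N(4) = −49.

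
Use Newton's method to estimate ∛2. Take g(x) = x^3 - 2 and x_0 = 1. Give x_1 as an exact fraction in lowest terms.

g'(x) = 3x^2.
g(1) = -1, g'(1) = 3, so x_1 = 1 - (-1)/3 = 4/3.

4/3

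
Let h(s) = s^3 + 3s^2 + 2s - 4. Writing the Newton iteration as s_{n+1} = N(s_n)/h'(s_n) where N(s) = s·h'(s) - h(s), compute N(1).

9

h'(s) = 3s^2 + 6s + 2.
N(s) = s·h'(s) - h(s) = s·(3s^2 + 6s + 2) - (s^3 + 3s^2 + 2s - 4) = 2s^3 + 3s^2 + 4.
N(1) = 9.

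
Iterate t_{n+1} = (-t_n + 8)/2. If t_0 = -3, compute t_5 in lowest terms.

t_1 = (-(-3) + 8)/2 = 11/2.
t_2 = (-(11/2) + 8)/2 = 5/4.
t_3 = (-(5/4) + 8)/2 = 27/8.
t_4 = (-(27/8) + 8)/2 = 37/16.
t_5 = (-(37/16) + 8)/2 = 91/32.

91/32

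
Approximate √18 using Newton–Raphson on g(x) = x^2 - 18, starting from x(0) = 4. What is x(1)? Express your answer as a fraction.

17/4

g'(x) = 2x.
g(4) = -2, g'(4) = 8, so x(1) = 4 - (-2)/8 = 17/4.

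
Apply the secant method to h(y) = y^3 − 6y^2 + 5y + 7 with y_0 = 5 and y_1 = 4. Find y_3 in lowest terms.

1028/221

h(5) = 7, h(4) = −5. y_2 = 4 − (−5)·(4 − 5)/((−5) − 7) = 53/12.
h(4) = −5, h(53/12) = −3115/1728. y_3 = (53/12) − (−3115/1728)·((53/12) − 4)/((−3115/1728) − (−5)) = 1028/221.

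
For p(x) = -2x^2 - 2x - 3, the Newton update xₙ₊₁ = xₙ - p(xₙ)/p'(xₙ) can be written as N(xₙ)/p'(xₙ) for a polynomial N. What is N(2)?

-5

p'(x) = -4x - 2.
N(x) = x·p'(x) - p(x) = x·(-4x - 2) - (-2x^2 - 2x - 3) = -2x^2 + 3.
N(2) = -5.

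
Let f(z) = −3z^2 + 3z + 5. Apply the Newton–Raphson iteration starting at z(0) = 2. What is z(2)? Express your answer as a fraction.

f'(z) = −6z + 3.
f(2) = −1, f'(2) = −9, so z(1) = 2 − (−1)/(−9) = 17/9.
f(17/9) = −1/27, f'(17/9) = −25/3, so z(2) = (17/9) − (−1/27)/(−25/3) = 424/225.

424/225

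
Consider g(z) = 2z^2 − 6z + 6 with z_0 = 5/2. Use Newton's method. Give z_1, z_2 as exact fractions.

z_1 = 13/8, z_2 = −23/16

g'(z) = 4z − 6.
g(5/2) = 7/2, g'(5/2) = 4, so z_1 = (5/2) − (7/2)/4 = 13/8.
g(13/8) = 49/32, g'(13/8) = 1/2, so z_2 = (13/8) − (49/32)/(1/2) = −23/16.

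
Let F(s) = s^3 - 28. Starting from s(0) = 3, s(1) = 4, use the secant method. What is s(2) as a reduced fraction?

F(3) = -1, F(4) = 36. s(2) = 4 - 36·(4 - 3)/(36 - (-1)) = 112/37.

112/37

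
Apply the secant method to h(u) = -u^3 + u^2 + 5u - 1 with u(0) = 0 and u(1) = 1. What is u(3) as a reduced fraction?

h(0) = -1, h(1) = 4. u(2) = 1 - 4·(1 - 0)/(4 - (-1)) = 1/5.
h(1) = 4, h(1/5) = 4/125. u(3) = (1/5) - (4/125)·((1/5) - 1)/((4/125) - 4) = 6/31.

6/31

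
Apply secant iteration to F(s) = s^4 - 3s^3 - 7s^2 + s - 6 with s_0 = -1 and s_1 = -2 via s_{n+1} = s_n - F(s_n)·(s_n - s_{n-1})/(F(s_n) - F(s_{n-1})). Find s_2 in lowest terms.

-12/7

F(-1) = -10, F(-2) = 4. s_2 = (-2) - 4·((-2) - (-1))/(4 - (-10)) = -12/7.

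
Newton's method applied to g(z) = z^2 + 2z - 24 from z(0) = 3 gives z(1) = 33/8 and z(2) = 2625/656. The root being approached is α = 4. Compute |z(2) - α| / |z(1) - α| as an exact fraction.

z(1) - α = 33/8 - 4 = 1/8, so |z(1) - α| = 1/8.
z(2) - α = 2625/656 - 4 = 1/656, so |z(2) - α| = 1/656.
Ratio = (1/656) / (1/8) = 1/82.

1/82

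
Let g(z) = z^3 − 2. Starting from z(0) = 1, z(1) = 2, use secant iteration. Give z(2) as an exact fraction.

g(1) = −1, g(2) = 6. z(2) = 2 − 6·(2 − 1)/(6 − (−1)) = 8/7.

8/7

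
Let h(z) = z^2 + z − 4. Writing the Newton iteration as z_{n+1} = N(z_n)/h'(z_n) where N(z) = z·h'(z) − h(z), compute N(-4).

20

h'(z) = 2z + 1.
N(z) = z·h'(z) − h(z) = z·(2z + 1) − (z^2 + z − 4) = z^2 + 4.
N(-4) = 20.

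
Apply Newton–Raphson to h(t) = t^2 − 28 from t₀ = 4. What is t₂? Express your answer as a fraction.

h'(t) = 2t.
h(4) = −12, h'(4) = 8, so t₁ = 4 − (−12)/8 = 11/2.
h(11/2) = 9/4, h'(11/2) = 11, so t₂ = (11/2) − (9/4)/11 = 233/44.

233/44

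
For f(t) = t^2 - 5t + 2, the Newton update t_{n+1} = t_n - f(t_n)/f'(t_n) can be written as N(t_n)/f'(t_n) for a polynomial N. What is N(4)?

14

f'(t) = 2t - 5.
N(t) = t·f'(t) - f(t) = t·(2t - 5) - (t^2 - 5t + 2) = t^2 - 2.
N(4) = 14.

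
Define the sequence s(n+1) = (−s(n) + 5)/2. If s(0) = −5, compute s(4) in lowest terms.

5/4

s(1) = (−(−5) + 5)/2 = 5.
s(2) = (−5 + 5)/2 = 0.
s(3) = (−0 + 5)/2 = 5/2.
s(4) = (−(5/2) + 5)/2 = 5/4.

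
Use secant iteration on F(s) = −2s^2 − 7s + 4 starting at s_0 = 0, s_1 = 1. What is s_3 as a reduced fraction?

F(0) = 4, F(1) = −5. s_2 = 1 − (−5)·(1 − 0)/((−5) − 4) = 4/9.
F(1) = −5, F(4/9) = 40/81. s_3 = (4/9) − (40/81)·((4/9) − 1)/((40/81) − (−5)) = 44/89.

44/89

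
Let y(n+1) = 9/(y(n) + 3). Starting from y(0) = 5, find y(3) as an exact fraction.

33/19

y(1) = 9/(5 + 3) = 9/8.
y(2) = 9/(9/8 + 3) = 24/11.
y(3) = 9/(24/11 + 3) = 33/19.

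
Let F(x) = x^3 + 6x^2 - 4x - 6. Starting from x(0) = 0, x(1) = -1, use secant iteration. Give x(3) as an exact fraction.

-80/107

F(0) = -6, F(-1) = 3. x(2) = (-1) - 3·((-1) - 0)/(3 - (-6)) = -2/3.
F(-1) = 3, F(-2/3) = -26/27. x(3) = (-2/3) - (-26/27)·((-2/3) - (-1))/((-26/27) - 3) = -80/107.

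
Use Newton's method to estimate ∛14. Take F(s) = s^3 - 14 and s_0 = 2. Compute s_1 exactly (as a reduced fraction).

F'(s) = 3s^2.
F(2) = -6, F'(2) = 12, so s_1 = 2 - (-6)/12 = 5/2.

5/2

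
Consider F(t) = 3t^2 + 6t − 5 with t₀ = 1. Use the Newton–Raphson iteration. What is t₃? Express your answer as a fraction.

1861/2940

F'(t) = 6t + 6.
F(1) = 4, F'(1) = 12, so t₁ = 1 − 4/12 = 2/3.
F(2/3) = 1/3, F'(2/3) = 10, so t₂ = (2/3) − (1/3)/10 = 19/30.
F(19/30) = 1/300, F'(19/30) = 49/5, so t₃ = (19/30) − (1/300)/(49/5) = 1861/2940.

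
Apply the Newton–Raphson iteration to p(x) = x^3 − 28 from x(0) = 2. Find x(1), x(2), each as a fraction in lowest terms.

p'(x) = 3x^2.
p(2) = −20, p'(2) = 12, so x(1) = 2 − (−20)/12 = 11/3.
p(11/3) = 575/27, p'(11/3) = 121/3, so x(2) = (11/3) − (575/27)/(121/3) = 3418/1089.

x(1) = 11/3, x(2) = 3418/1089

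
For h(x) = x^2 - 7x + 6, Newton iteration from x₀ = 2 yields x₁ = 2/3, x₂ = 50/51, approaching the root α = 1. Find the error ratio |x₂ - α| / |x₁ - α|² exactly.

x₁ - α = 2/3 - 1 = -1/3, so |x₁ - α| = 1/3.
x₂ - α = 50/51 - 1 = -1/51, so |x₂ - α| = 1/51.
|x₁ - α|² = 1/9.
Ratio = (1/51) / (1/9) = 3/17.

3/17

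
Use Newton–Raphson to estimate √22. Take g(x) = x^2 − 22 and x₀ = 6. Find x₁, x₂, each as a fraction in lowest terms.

x₁ = 29/6, x₂ = 1633/348

g'(x) = 2x.
g(6) = 14, g'(6) = 12, so x₁ = 6 − 14/12 = 29/6.
g(29/6) = 49/36, g'(29/6) = 29/3, so x₂ = (29/6) − (49/36)/(29/3) = 1633/348.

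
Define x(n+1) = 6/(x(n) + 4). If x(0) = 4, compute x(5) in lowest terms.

771/664

x(1) = 6/(4 + 4) = 3/4.
x(2) = 6/(3/4 + 4) = 24/19.
x(3) = 6/(24/19 + 4) = 57/50.
x(4) = 6/(57/50 + 4) = 300/257.
x(5) = 6/(300/257 + 4) = 771/664.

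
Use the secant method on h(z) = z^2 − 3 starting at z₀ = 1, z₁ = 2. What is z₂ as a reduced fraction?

5/3

h(1) = −2, h(2) = 1. z₂ = 2 − 1·(2 − 1)/(1 − (−2)) = 5/3.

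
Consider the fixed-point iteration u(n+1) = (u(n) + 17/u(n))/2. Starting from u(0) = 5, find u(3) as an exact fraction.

187457/45465

u(1) = (5 + 17/5)/2 = 21/5.
u(2) = (21/5 + 17/(21/5))/2 = 433/105.
u(3) = (433/105 + 17/(433/105))/2 = 187457/45465.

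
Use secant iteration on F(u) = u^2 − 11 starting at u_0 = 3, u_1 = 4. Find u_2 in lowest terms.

23/7

F(3) = −2, F(4) = 5. u_2 = 4 − 5·(4 − 3)/(5 − (−2)) = 23/7.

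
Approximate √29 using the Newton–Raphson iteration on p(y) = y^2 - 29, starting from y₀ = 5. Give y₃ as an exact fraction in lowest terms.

p'(y) = 2y.
p(5) = -4, p'(5) = 10, so y₁ = 5 - (-4)/10 = 27/5.
p(27/5) = 4/25, p'(27/5) = 54/5, so y₂ = (27/5) - (4/25)/(54/5) = 727/135.
p(727/135) = 4/18225, p'(727/135) = 1454/135, so y₃ = (727/135) - (4/18225)/(1454/135) = 528527/98145.

528527/98145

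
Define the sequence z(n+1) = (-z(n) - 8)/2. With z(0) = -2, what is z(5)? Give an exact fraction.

z(1) = (-(-2) - 8)/2 = -3.
z(2) = (-(-3) - 8)/2 = -5/2.
z(3) = (-(-5/2) - 8)/2 = -11/4.
z(4) = (-(-11/4) - 8)/2 = -21/8.
z(5) = (-(-21/8) - 8)/2 = -43/16.

-43/16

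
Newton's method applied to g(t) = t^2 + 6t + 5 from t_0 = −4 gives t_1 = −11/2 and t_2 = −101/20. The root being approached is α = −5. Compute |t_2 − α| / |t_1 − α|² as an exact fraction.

t_1 − α = −11/2 − (−5) = −11/2 + 5 = −1/2, so |t_1 − α| = 1/2.
t_2 − α = −101/20 − (−5) = −101/20 + 5 = −1/20, so |t_2 − α| = 1/20.
|t_1 − α|² = 1/4.
Ratio = (1/20) / (1/4) = 1/5.

1/5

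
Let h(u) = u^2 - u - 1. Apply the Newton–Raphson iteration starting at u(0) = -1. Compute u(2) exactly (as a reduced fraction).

h'(u) = 2u - 1.
h(-1) = 1, h'(-1) = -3, so u(1) = (-1) - 1/(-3) = -2/3.
h(-2/3) = 1/9, h'(-2/3) = -7/3, so u(2) = (-2/3) - (1/9)/(-7/3) = -13/21.

-13/21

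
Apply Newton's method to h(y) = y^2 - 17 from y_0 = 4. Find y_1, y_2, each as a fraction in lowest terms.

h'(y) = 2y.
h(4) = -1, h'(4) = 8, so y_1 = 4 - (-1)/8 = 33/8.
h(33/8) = 1/64, h'(33/8) = 33/4, so y_2 = (33/8) - (1/64)/(33/4) = 2177/528.

y_1 = 33/8, y_2 = 2177/528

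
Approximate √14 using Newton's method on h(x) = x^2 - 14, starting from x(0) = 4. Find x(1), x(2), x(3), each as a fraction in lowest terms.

x(1) = 15/4, x(2) = 449/120, x(3) = 403201/107760

h'(x) = 2x.
h(4) = 2, h'(4) = 8, so x(1) = 4 - 2/8 = 15/4.
h(15/4) = 1/16, h'(15/4) = 15/2, so x(2) = (15/4) - (1/16)/(15/2) = 449/120.
h(449/120) = 1/14400, h'(449/120) = 449/60, so x(3) = (449/120) - (1/14400)/(449/60) = 403201/107760.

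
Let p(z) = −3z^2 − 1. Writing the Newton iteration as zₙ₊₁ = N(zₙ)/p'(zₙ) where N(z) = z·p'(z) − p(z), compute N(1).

−2

p'(z) = −6z.
N(z) = z·p'(z) − p(z) = z·(−6z) − (−3z^2 − 1) = −3z^2 + 1.
N(1) = −2.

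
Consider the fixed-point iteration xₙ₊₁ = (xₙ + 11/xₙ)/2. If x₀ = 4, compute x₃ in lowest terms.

4106353/1238112

x₁ = (4 + 11/4)/2 = 27/8.
x₂ = (27/8 + 11/(27/8))/2 = 1433/432.
x₃ = (1433/432 + 11/(1433/432))/2 = 4106353/1238112.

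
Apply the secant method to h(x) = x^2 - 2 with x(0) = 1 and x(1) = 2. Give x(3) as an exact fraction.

h(1) = -1, h(2) = 2. x(2) = 2 - 2·(2 - 1)/(2 - (-1)) = 4/3.
h(2) = 2, h(4/3) = -2/9. x(3) = (4/3) - (-2/9)·((4/3) - 2)/((-2/9) - 2) = 7/5.

7/5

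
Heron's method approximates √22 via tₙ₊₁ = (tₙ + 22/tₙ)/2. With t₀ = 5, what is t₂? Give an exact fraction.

4409/940

t₁ = (5 + 22/5)/2 = 47/10.
t₂ = (47/10 + 22/(47/10))/2 = 4409/940.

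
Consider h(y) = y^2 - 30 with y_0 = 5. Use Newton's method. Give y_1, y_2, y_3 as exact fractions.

h'(y) = 2y.
h(5) = -5, h'(5) = 10, so y_1 = 5 - (-5)/10 = 11/2.
h(11/2) = 1/4, h'(11/2) = 11, so y_2 = (11/2) - (1/4)/11 = 241/44.
h(241/44) = 1/1936, h'(241/44) = 241/22, so y_3 = (241/44) - (1/1936)/(241/22) = 116161/21208.

y_1 = 11/2, y_2 = 241/44, y_3 = 116161/21208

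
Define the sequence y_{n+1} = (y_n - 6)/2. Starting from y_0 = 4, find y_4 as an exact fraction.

-43/8

y_1 = (4 - 6)/2 = -1.
y_2 = ((-1) - 6)/2 = -7/2.
y_3 = ((-7/2) - 6)/2 = -19/4.
y_4 = ((-19/4) - 6)/2 = -43/8.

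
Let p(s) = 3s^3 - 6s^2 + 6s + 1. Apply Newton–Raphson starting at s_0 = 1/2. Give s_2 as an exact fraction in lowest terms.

p'(s) = 9s^2 - 12s + 6.
p(1/2) = 23/8, p'(1/2) = 9/4, so s_1 = (1/2) - (23/8)/(9/4) = -7/9.
p(-7/9) = -2116/243, p'(-7/9) = 187/9, so s_2 = (-7/9) - (-2116/243)/(187/9) = -1811/5049.

-1811/5049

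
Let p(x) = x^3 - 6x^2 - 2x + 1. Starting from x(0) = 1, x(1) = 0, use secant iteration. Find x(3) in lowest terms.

49/139

p(1) = -6, p(0) = 1. x(2) = 0 - 1·(0 - 1)/(1 - (-6)) = 1/7.
p(0) = 1, p(1/7) = 204/343. x(3) = (1/7) - (204/343)·((1/7) - 0)/((204/343) - 1) = 49/139.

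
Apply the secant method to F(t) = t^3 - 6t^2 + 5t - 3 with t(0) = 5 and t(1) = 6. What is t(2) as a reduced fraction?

F(5) = -3, F(6) = 27. t(2) = 6 - 27·(6 - 5)/(27 - (-3)) = 51/10.

51/10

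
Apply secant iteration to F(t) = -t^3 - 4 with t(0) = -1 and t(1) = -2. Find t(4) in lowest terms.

F(-1) = -3, F(-2) = 4. t(2) = (-2) - 4·((-2) - (-1))/(4 - (-3)) = -10/7.
F(-2) = 4, F(-10/7) = -372/343. t(3) = (-10/7) - (-372/343)·((-10/7) - (-2))/((-372/343) - 4) = -169/109.
F(-10/7) = -372/343, F(-169/109) = -353307/1295029. t(4) = (-169/109) - (-353307/1295029)·((-169/109) - (-10/7))/((-353307/1295029) - (-372/343)) = -2056682/1292353.

-2056682/1292353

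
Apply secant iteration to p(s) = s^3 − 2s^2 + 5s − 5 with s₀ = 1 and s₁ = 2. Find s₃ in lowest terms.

278/229

p(1) = −1, p(2) = 5. s₂ = 2 − 5·(2 − 1)/(5 − (−1)) = 7/6.
p(2) = 5, p(7/6) = −65/216. s₃ = (7/6) − (−65/216)·((7/6) − 2)/((−65/216) − 5) = 278/229.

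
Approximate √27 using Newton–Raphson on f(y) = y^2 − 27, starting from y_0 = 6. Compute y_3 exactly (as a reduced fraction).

f'(y) = 2y.
f(6) = 9, f'(6) = 12, so y_1 = 6 − 9/12 = 21/4.
f(21/4) = 9/16, f'(21/4) = 21/2, so y_2 = (21/4) − (9/16)/(21/2) = 291/56.
f(291/56) = 9/3136, f'(291/56) = 291/28, so y_3 = (291/56) − (9/3136)/(291/28) = 56451/10864.

56451/10864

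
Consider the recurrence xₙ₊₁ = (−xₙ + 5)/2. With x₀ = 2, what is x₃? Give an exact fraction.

x₁ = (−2 + 5)/2 = 3/2.
x₂ = (−(3/2) + 5)/2 = 7/4.
x₃ = (−(7/4) + 5)/2 = 13/8.

13/8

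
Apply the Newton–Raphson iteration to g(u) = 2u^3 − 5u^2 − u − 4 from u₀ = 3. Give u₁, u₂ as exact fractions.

u₁ = 67/23, u₂ = 147097/50577

g'(u) = 6u^2 − 10u − 1.
g(3) = 2, g'(3) = 23, so u₁ = 3 − 2/23 = 67/23.
g(67/23) = 1180/12167, g'(67/23) = 10995/529, so u₂ = (67/23) − (1180/12167)/(10995/529) = 147097/50577.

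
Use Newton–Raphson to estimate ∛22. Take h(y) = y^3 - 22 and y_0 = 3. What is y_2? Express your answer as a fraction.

h'(y) = 3y^2.
h(3) = 5, h'(3) = 27, so y_1 = 3 - 5/27 = 76/27.
h(76/27) = 5950/19683, h'(76/27) = 5776/243, so y_2 = (76/27) - (5950/19683)/(5776/243) = 655489/233928.

655489/233928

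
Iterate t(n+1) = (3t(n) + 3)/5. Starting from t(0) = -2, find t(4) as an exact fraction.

t(1) = (3·(-2) + 3)/5 = -3/5.
t(2) = (3·(-3/5) + 3)/5 = 6/25.
t(3) = (3·(6/25) + 3)/5 = 93/125.
t(4) = (3·(93/125) + 3)/5 = 654/625.

654/625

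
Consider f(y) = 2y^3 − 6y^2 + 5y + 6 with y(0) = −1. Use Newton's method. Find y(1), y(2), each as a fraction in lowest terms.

f'(y) = 6y^2 − 12y + 5.
f(−1) = −7, f'(−1) = 23, so y(1) = (−1) − (−7)/23 = −16/23.
f(−16/23) = −12838/12167, f'(−16/23) = 8597/529, so y(2) = (−16/23) − (−12838/12167)/(8597/529) = −124714/197731.

y(1) = −16/23, y(2) = −124714/197731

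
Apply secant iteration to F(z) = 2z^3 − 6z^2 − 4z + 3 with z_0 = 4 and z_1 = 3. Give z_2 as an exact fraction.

F(4) = 19, F(3) = −9. z_2 = 3 − (−9)·(3 − 4)/((−9) − 19) = 93/28.

93/28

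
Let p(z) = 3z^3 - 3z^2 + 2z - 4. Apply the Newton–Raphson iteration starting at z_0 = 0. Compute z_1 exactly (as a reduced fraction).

2

p'(z) = 9z^2 - 6z + 2.
p(0) = -4, p'(0) = 2, so z_1 = 0 - (-4)/2 = 2.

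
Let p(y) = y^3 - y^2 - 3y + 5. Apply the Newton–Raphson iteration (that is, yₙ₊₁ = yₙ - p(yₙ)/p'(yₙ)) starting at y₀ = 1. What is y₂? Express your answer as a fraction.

p'(y) = 3y^2 - 2y - 3.
p(1) = 2, p'(1) = -2, so y₁ = 1 - 2/(-2) = 2.
p(2) = 3, p'(2) = 5, so y₂ = 2 - 3/5 = 7/5.

7/5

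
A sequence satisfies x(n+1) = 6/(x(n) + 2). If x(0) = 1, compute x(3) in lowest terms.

x(1) = 6/(1 + 2) = 2.
x(2) = 6/(2 + 2) = 3/2.
x(3) = 6/(3/2 + 2) = 12/7.

12/7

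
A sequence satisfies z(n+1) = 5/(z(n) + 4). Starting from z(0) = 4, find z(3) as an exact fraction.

185/188

z(1) = 5/(4 + 4) = 5/8.
z(2) = 5/(5/8 + 4) = 40/37.
z(3) = 5/(40/37 + 4) = 185/188.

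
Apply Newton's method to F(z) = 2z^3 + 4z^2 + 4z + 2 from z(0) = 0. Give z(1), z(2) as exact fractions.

z(1) = −1/2, z(2) = −1

F'(z) = 6z^2 + 8z + 4.
F(0) = 2, F'(0) = 4, so z(1) = 0 − 2/4 = −1/2.
F(−1/2) = 3/4, F'(−1/2) = 3/2, so z(2) = (−1/2) − (3/4)/(3/2) = −1.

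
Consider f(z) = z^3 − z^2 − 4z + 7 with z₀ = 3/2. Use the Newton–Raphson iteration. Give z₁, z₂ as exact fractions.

z₁ = 10, z₂ = 631/92

f'(z) = 3z^2 − 2z − 4.
f(3/2) = 17/8, f'(3/2) = −1/4, so z₁ = (3/2) − (17/8)/(−1/4) = 10.
f(10) = 867, f'(10) = 276, so z₂ = 10 − 867/276 = 631/92.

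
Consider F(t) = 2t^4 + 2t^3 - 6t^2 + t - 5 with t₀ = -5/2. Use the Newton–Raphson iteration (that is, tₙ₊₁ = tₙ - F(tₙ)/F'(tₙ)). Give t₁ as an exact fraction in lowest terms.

F'(t) = 8t^3 + 6t^2 - 12t + 1.
F(-5/2) = 15/8, F'(-5/2) = -113/2, so t₁ = (-5/2) - (15/8)/(-113/2) = -1115/452.

-1115/452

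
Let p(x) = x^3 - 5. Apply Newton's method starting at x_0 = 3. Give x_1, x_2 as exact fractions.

p'(x) = 3x^2.
p(3) = 22, p'(3) = 27, so x_1 = 3 - 22/27 = 59/27.
p(59/27) = 106964/19683, p'(59/27) = 3481/243, so x_2 = (59/27) - (106964/19683)/(3481/243) = 509173/281961.

x_1 = 59/27, x_2 = 509173/281961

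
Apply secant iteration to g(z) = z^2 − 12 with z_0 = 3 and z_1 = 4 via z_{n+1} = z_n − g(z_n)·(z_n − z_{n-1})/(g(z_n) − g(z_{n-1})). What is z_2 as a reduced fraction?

24/7

g(3) = −3, g(4) = 4. z_2 = 4 − 4·(4 − 3)/(4 − (−3)) = 24/7.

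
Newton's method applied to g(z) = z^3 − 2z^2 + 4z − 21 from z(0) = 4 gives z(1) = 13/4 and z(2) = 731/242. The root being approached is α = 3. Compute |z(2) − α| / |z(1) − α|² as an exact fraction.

40/121

z(1) − α = 13/4 − 3 = 1/4, so |z(1) − α| = 1/4.
z(2) − α = 731/242 − 3 = 5/242, so |z(2) − α| = 5/242.
|z(1) − α|² = 1/16.
Ratio = (5/242) / (1/16) = 40/121.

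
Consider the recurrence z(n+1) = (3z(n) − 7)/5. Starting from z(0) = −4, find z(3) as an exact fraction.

−451/125

z(1) = (3·(−4) − 7)/5 = −19/5.
z(2) = (3·(−19/5) − 7)/5 = −92/25.
z(3) = (3·(−92/25) − 7)/5 = −451/125.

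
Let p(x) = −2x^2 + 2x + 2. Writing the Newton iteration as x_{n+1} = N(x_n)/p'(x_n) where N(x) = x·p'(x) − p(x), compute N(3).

p'(x) = −4x + 2.
N(x) = x·p'(x) − p(x) = x·(−4x + 2) − (−2x^2 + 2x + 2) = −2x^2 − 2.
N(3) = −20.

−20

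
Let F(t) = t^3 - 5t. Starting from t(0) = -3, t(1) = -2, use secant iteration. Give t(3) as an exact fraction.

F(-3) = -12, F(-2) = 2. t(2) = (-2) - 2·((-2) - (-3))/(2 - (-12)) = -15/7.
F(-2) = 2, F(-15/7) = 300/343. t(3) = (-15/7) - (300/343)·((-15/7) - (-2))/((300/343) - 2) = -435/193.

-435/193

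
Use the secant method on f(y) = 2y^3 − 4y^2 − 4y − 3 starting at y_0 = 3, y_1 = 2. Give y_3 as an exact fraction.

3336/1129

f(3) = 3, f(2) = −11. y_2 = 2 − (−11)·(2 − 3)/((−11) − 3) = 39/14.
f(2) = −11, f(39/14) = −2673/1372. y_3 = (39/14) − (−2673/1372)·((39/14) − 2)/((−2673/1372) − (−11)) = 3336/1129.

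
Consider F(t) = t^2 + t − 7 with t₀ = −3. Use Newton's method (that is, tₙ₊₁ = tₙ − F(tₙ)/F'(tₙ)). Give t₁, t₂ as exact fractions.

t₁ = −16/5, t₂ = −431/135

F'(t) = 2t + 1.
F(−3) = −1, F'(−3) = −5, so t₁ = (−3) − (−1)/(−5) = −16/5.
F(−16/5) = 1/25, F'(−16/5) = −27/5, so t₂ = (−16/5) − (1/25)/(−27/5) = −431/135.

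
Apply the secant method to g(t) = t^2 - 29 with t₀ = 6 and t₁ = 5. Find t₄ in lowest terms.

9074/1685

g(6) = 7, g(5) = -4. t₂ = 5 - (-4)·(5 - 6)/((-4) - 7) = 59/11.
g(5) = -4, g(59/11) = -28/121. t₃ = (59/11) - (-28/121)·((59/11) - 5)/((-28/121) - (-4)) = 307/57.
g(59/11) = -28/121, g(307/57) = 28/3249. t₄ = (307/57) - (28/3249)·((307/57) - (59/11))/((28/3249) - (-28/121)) = 9074/1685.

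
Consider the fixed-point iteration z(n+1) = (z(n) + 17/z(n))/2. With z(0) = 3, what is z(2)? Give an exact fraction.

161/39

z(1) = (3 + 17/3)/2 = 13/3.
z(2) = (13/3 + 17/(13/3))/2 = 161/39.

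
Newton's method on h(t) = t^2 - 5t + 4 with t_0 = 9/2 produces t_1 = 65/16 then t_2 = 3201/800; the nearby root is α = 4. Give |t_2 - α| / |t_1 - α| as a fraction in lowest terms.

1/50

t_1 - α = 65/16 - 4 = 1/16, so |t_1 - α| = 1/16.
t_2 - α = 3201/800 - 4 = 1/800, so |t_2 - α| = 1/800.
Ratio = (1/800) / (1/16) = 1/50.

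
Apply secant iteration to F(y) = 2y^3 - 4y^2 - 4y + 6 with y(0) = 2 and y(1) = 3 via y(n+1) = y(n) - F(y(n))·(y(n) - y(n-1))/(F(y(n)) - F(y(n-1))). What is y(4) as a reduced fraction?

58295373/25136077

F(2) = -2, F(3) = 12. y(2) = 3 - 12·(3 - 2)/(12 - (-2)) = 15/7.
F(3) = 12, F(15/7) = -432/343. y(3) = (15/7) - (-432/343)·((15/7) - 3)/((-432/343) - 12) = 843/379.
F(15/7) = -432/343, F(843/379) = -36907488/54439939. y(4) = (843/379) - (-36907488/54439939)·((843/379) - (15/7))/((-36907488/54439939) - (-432/343)) = 58295373/25136077.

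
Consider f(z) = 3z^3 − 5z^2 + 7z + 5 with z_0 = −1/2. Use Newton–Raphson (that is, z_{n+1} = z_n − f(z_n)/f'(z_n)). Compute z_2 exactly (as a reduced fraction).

f'(z) = 9z^2 − 10z + 7.
f(−1/2) = −1/8, f'(−1/2) = 57/4, so z_1 = (−1/2) − (−1/8)/(57/4) = −28/57.
f(−28/57) = −5/6859, f'(−28/57) = 15253/1083, so z_2 = (−28/57) − (−5/6859)/(15253/1083) = −427039/869421.

−427039/869421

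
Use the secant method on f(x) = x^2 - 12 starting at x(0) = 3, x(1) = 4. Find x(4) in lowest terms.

724/209

f(3) = -3, f(4) = 4. x(2) = 4 - 4·(4 - 3)/(4 - (-3)) = 24/7.
f(4) = 4, f(24/7) = -12/49. x(3) = (24/7) - (-12/49)·((24/7) - 4)/((-12/49) - 4) = 45/13.
f(24/7) = -12/49, f(45/13) = -3/169. x(4) = (45/13) - (-3/169)·((45/13) - (24/7))/((-3/169) - (-12/49)) = 724/209.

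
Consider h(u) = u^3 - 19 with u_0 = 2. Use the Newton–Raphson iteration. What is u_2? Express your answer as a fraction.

h'(u) = 3u^2.
h(2) = -11, h'(2) = 12, so u_1 = 2 - (-11)/12 = 35/12.
h(35/12) = 10043/1728, h'(35/12) = 1225/48, so u_2 = (35/12) - (10043/1728)/(1225/48) = 59291/22050.

59291/22050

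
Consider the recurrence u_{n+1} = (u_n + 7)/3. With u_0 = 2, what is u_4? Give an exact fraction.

u_1 = (2 + 7)/3 = 3.
u_2 = (3 + 7)/3 = 10/3.
u_3 = ((10/3) + 7)/3 = 31/9.
u_4 = ((31/9) + 7)/3 = 94/27.

94/27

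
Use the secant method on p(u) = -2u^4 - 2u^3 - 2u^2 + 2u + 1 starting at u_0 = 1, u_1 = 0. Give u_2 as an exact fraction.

p(1) = -3, p(0) = 1. u_2 = 0 - 1·(0 - 1)/(1 - (-3)) = 1/4.

1/4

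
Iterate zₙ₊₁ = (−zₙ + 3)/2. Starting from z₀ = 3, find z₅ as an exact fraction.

z₁ = (−3 + 3)/2 = 0.
z₂ = (−0 + 3)/2 = 3/2.
z₃ = (−(3/2) + 3)/2 = 3/4.
z₄ = (−(3/4) + 3)/2 = 9/8.
z₅ = (−(9/8) + 3)/2 = 15/16.

15/16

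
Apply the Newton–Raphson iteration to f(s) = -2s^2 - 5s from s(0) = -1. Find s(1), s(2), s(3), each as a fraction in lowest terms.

s(1) = 2, s(2) = 8/13, s(3) = 128/1261

f'(s) = -4s - 5.
f(-1) = 3, f'(-1) = -1, so s(1) = (-1) - 3/(-1) = 2.
f(2) = -18, f'(2) = -13, so s(2) = 2 - (-18)/(-13) = 8/13.
f(8/13) = -648/169, f'(8/13) = -97/13, so s(3) = (8/13) - (-648/169)/(-97/13) = 128/1261.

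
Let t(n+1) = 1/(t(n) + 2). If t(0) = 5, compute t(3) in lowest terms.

t(1) = 1/(5 + 2) = 1/7.
t(2) = 1/(1/7 + 2) = 7/15.
t(3) = 1/(7/15 + 2) = 15/37.

15/37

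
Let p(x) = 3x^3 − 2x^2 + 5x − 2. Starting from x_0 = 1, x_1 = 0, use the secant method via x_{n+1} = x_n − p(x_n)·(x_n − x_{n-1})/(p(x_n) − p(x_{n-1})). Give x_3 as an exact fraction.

p(1) = 4, p(0) = −2. x_2 = 0 − (−2)·(0 − 1)/((−2) − 4) = 1/3.
p(0) = −2, p(1/3) = −4/9. x_3 = (1/3) − (−4/9)·((1/3) − 0)/((−4/9) − (−2)) = 3/7.

3/7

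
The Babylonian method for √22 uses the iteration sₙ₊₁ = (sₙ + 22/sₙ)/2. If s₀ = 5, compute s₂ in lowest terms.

4409/940

s₁ = (5 + 22/5)/2 = 47/10.
s₂ = (47/10 + 22/(47/10))/2 = 4409/940.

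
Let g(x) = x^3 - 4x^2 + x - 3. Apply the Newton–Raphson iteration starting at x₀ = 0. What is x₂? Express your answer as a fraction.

21/4

g'(x) = 3x^2 - 8x + 1.
g(0) = -3, g'(0) = 1, so x₁ = 0 - (-3)/1 = 3.
g(3) = -9, g'(3) = 4, so x₂ = 3 - (-9)/4 = 21/4.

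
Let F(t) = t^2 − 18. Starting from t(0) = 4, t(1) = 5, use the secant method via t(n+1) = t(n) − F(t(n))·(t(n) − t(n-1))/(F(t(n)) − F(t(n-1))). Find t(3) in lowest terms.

352/83

F(4) = −2, F(5) = 7. t(2) = 5 − 7·(5 − 4)/(7 − (−2)) = 38/9.
F(5) = 7, F(38/9) = −14/81. t(3) = (38/9) − (−14/81)·((38/9) − 5)/((−14/81) − 7) = 352/83.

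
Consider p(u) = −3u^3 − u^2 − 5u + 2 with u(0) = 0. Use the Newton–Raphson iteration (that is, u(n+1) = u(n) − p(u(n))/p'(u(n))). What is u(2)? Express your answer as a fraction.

318/905

p'(u) = −9u^2 − 2u − 5.
p(0) = 2, p'(0) = −5, so u(1) = 0 − 2/(−5) = 2/5.
p(2/5) = −44/125, p'(2/5) = −181/25, so u(2) = (2/5) − (−44/125)/(−181/25) = 318/905.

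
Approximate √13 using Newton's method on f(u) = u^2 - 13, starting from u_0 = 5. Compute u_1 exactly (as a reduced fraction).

19/5

f'(u) = 2u.
f(5) = 12, f'(5) = 10, so u_1 = 5 - 12/10 = 19/5.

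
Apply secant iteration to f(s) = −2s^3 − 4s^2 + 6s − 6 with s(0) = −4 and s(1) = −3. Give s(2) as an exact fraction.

−63/20

f(−4) = 34, f(−3) = −6. s(2) = (−3) − (−6)·((−3) − (−4))/((−6) − 34) = −63/20.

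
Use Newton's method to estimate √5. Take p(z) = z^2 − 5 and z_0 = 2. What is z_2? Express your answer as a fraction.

161/72

p'(z) = 2z.
p(2) = −1, p'(2) = 4, so z_1 = 2 − (−1)/4 = 9/4.
p(9/4) = 1/16, p'(9/4) = 9/2, so z_2 = (9/4) − (1/16)/(9/2) = 161/72.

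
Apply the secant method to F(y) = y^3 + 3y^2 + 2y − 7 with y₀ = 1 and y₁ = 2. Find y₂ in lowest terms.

19/18

F(1) = −1, F(2) = 17. y₂ = 2 − 17·(2 − 1)/(17 − (−1)) = 19/18.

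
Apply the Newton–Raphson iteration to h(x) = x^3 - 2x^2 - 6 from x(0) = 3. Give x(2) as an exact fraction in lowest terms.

h'(x) = 3x^2 - 4x.
h(3) = 3, h'(3) = 15, so x(1) = 3 - 3/15 = 14/5.
h(14/5) = 34/125, h'(14/5) = 308/25, so x(2) = (14/5) - (34/125)/(308/25) = 2139/770.

2139/770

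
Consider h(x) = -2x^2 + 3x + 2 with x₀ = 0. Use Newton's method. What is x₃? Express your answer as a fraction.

-6554/13107

h'(x) = -4x + 3.
h(0) = 2, h'(0) = 3, so x₁ = 0 - 2/3 = -2/3.
h(-2/3) = -8/9, h'(-2/3) = 17/3, so x₂ = (-2/3) - (-8/9)/(17/3) = -26/51.
h(-26/51) = -128/2601, h'(-26/51) = 257/51, so x₃ = (-26/51) - (-128/2601)/(257/51) = -6554/13107.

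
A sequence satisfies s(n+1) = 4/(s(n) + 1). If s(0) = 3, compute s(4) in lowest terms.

s(1) = 4/(3 + 1) = 1.
s(2) = 4/(1 + 1) = 2.
s(3) = 4/(2 + 1) = 4/3.
s(4) = 4/(4/3 + 1) = 12/7.

12/7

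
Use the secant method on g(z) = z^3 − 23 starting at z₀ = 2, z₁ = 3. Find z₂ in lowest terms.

g(2) = −15, g(3) = 4. z₂ = 3 − 4·(3 − 2)/(4 − (−15)) = 53/19.

53/19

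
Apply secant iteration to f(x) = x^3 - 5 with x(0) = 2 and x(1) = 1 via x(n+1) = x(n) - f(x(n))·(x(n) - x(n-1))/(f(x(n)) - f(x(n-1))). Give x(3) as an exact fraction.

f(2) = 3, f(1) = -4. x(2) = 1 - (-4)·(1 - 2)/((-4) - 3) = 11/7.
f(1) = -4, f(11/7) = -384/343. x(3) = (11/7) - (-384/343)·((11/7) - 1)/((-384/343) - (-4)) = 443/247.

443/247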